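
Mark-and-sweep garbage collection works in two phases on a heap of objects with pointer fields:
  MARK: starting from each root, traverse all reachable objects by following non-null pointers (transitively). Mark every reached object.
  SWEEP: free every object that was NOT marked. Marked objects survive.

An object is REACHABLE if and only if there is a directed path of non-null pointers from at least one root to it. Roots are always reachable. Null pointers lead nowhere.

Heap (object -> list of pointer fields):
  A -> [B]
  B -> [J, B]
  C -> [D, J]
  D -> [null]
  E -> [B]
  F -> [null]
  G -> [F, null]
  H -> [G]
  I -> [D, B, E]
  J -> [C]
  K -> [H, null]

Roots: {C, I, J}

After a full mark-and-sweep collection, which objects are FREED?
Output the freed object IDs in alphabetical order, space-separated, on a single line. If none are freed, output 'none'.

Answer: A F G H K

Derivation:
Roots: C I J
Mark C: refs=D J, marked=C
Mark I: refs=D B E, marked=C I
Mark J: refs=C, marked=C I J
Mark D: refs=null, marked=C D I J
Mark B: refs=J B, marked=B C D I J
Mark E: refs=B, marked=B C D E I J
Unmarked (collected): A F G H K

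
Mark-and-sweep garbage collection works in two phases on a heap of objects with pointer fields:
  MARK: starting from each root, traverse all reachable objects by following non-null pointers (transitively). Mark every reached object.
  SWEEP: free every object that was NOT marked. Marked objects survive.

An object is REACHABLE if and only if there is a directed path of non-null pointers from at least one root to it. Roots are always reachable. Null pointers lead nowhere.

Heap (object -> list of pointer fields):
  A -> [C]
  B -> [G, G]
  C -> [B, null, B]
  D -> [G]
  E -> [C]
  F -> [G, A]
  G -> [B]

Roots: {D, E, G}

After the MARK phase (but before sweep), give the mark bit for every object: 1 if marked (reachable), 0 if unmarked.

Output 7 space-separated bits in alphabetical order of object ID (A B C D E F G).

Answer: 0 1 1 1 1 0 1

Derivation:
Roots: D E G
Mark D: refs=G, marked=D
Mark E: refs=C, marked=D E
Mark G: refs=B, marked=D E G
Mark C: refs=B null B, marked=C D E G
Mark B: refs=G G, marked=B C D E G
Unmarked (collected): A F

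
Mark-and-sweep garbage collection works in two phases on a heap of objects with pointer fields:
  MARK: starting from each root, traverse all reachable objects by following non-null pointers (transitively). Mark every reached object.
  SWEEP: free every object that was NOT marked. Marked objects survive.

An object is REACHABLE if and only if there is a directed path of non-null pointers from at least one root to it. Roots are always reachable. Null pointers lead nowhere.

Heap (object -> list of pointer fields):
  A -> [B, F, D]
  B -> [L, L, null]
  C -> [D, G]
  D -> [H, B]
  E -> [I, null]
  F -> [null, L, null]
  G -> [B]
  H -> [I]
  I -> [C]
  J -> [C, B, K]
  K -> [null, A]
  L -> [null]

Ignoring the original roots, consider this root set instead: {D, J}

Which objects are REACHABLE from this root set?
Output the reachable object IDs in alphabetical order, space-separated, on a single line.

Answer: A B C D F G H I J K L

Derivation:
Roots: D J
Mark D: refs=H B, marked=D
Mark J: refs=C B K, marked=D J
Mark H: refs=I, marked=D H J
Mark B: refs=L L null, marked=B D H J
Mark C: refs=D G, marked=B C D H J
Mark K: refs=null A, marked=B C D H J K
Mark I: refs=C, marked=B C D H I J K
Mark L: refs=null, marked=B C D H I J K L
Mark G: refs=B, marked=B C D G H I J K L
Mark A: refs=B F D, marked=A B C D G H I J K L
Mark F: refs=null L null, marked=A B C D F G H I J K L
Unmarked (collected): E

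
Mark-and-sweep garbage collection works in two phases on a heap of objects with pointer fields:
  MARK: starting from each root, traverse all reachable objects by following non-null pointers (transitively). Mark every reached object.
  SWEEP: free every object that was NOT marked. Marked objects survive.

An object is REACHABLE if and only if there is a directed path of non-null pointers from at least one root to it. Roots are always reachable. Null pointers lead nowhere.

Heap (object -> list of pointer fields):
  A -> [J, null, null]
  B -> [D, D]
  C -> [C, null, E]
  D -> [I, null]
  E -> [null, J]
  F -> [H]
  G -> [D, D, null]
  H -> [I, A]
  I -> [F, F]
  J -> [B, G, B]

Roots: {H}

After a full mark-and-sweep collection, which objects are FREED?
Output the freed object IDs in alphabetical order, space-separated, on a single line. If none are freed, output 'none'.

Answer: C E

Derivation:
Roots: H
Mark H: refs=I A, marked=H
Mark I: refs=F F, marked=H I
Mark A: refs=J null null, marked=A H I
Mark F: refs=H, marked=A F H I
Mark J: refs=B G B, marked=A F H I J
Mark B: refs=D D, marked=A B F H I J
Mark G: refs=D D null, marked=A B F G H I J
Mark D: refs=I null, marked=A B D F G H I J
Unmarked (collected): C E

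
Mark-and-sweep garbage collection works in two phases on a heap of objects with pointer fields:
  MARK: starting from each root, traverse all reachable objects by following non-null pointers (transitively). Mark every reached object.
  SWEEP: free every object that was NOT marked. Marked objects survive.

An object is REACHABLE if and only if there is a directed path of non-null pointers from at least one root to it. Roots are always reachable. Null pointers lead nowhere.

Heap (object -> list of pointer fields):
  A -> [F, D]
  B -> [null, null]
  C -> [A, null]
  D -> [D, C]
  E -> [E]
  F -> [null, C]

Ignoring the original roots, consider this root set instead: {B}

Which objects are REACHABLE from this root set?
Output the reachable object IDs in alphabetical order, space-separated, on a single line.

Answer: B

Derivation:
Roots: B
Mark B: refs=null null, marked=B
Unmarked (collected): A C D E F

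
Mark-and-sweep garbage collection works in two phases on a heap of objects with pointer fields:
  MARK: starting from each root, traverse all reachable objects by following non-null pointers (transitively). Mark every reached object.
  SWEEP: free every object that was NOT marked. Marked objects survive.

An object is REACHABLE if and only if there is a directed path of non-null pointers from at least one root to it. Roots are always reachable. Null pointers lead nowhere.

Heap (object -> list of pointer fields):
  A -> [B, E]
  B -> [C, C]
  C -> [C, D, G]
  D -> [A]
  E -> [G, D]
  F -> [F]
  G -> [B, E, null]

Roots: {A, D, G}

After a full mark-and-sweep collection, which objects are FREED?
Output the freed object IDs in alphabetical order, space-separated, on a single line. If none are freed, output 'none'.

Answer: F

Derivation:
Roots: A D G
Mark A: refs=B E, marked=A
Mark D: refs=A, marked=A D
Mark G: refs=B E null, marked=A D G
Mark B: refs=C C, marked=A B D G
Mark E: refs=G D, marked=A B D E G
Mark C: refs=C D G, marked=A B C D E G
Unmarked (collected): F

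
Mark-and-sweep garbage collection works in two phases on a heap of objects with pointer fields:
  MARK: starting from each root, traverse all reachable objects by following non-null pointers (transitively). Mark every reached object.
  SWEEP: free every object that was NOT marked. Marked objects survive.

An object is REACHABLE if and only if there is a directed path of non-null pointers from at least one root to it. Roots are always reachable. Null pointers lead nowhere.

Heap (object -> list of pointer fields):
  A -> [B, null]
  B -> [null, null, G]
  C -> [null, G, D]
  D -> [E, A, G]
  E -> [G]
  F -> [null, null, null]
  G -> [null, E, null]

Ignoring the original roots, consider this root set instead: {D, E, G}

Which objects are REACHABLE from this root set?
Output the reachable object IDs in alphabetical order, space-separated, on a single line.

Answer: A B D E G

Derivation:
Roots: D E G
Mark D: refs=E A G, marked=D
Mark E: refs=G, marked=D E
Mark G: refs=null E null, marked=D E G
Mark A: refs=B null, marked=A D E G
Mark B: refs=null null G, marked=A B D E G
Unmarked (collected): C F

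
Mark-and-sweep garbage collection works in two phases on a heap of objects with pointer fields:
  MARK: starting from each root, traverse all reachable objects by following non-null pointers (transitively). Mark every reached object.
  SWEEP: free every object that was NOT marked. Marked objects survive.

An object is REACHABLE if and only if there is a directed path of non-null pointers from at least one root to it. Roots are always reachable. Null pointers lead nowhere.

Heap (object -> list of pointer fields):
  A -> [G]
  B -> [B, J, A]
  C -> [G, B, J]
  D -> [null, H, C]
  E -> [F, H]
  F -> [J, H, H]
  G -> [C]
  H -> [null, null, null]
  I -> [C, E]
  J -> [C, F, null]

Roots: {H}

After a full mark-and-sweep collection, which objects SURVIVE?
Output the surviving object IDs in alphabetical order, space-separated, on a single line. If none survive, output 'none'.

Roots: H
Mark H: refs=null null null, marked=H
Unmarked (collected): A B C D E F G I J

Answer: H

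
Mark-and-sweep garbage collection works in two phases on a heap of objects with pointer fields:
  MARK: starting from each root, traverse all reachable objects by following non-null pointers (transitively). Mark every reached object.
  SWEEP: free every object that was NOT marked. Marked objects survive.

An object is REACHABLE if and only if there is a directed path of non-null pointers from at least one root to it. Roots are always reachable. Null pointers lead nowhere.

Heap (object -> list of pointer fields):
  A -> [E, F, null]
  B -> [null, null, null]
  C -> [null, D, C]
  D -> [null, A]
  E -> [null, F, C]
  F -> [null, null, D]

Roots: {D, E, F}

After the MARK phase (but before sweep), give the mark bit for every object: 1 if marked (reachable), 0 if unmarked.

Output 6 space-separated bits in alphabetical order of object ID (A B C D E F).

Roots: D E F
Mark D: refs=null A, marked=D
Mark E: refs=null F C, marked=D E
Mark F: refs=null null D, marked=D E F
Mark A: refs=E F null, marked=A D E F
Mark C: refs=null D C, marked=A C D E F
Unmarked (collected): B

Answer: 1 0 1 1 1 1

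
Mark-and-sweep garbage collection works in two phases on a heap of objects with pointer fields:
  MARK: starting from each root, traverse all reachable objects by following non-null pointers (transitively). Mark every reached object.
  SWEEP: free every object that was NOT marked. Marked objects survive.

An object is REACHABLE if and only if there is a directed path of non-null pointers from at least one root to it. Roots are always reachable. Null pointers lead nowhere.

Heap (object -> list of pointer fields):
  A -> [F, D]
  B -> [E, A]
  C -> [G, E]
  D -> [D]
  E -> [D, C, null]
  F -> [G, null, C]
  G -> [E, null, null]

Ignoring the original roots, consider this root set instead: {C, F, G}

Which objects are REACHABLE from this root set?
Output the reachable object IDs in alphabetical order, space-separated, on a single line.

Answer: C D E F G

Derivation:
Roots: C F G
Mark C: refs=G E, marked=C
Mark F: refs=G null C, marked=C F
Mark G: refs=E null null, marked=C F G
Mark E: refs=D C null, marked=C E F G
Mark D: refs=D, marked=C D E F G
Unmarked (collected): A B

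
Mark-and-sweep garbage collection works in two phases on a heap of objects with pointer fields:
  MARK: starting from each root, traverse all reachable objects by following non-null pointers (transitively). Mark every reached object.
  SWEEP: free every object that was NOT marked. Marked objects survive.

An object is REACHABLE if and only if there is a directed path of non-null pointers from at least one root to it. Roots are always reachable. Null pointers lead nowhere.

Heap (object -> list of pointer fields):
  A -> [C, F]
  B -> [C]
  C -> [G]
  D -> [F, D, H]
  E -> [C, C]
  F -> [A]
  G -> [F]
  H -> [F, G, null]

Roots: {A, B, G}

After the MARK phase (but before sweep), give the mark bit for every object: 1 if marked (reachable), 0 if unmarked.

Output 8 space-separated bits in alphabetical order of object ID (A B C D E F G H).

Answer: 1 1 1 0 0 1 1 0

Derivation:
Roots: A B G
Mark A: refs=C F, marked=A
Mark B: refs=C, marked=A B
Mark G: refs=F, marked=A B G
Mark C: refs=G, marked=A B C G
Mark F: refs=A, marked=A B C F G
Unmarked (collected): D E H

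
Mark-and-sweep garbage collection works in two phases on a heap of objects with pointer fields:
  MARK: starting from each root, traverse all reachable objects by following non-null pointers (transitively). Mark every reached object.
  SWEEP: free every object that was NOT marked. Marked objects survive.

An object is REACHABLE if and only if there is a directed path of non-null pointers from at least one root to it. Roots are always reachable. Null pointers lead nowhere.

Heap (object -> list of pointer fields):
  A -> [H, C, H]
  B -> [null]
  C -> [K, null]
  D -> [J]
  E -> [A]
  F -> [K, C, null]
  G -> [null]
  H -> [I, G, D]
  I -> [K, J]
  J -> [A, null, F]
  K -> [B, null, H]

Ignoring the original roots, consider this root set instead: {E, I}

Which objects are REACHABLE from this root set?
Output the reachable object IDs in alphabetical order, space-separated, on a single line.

Roots: E I
Mark E: refs=A, marked=E
Mark I: refs=K J, marked=E I
Mark A: refs=H C H, marked=A E I
Mark K: refs=B null H, marked=A E I K
Mark J: refs=A null F, marked=A E I J K
Mark H: refs=I G D, marked=A E H I J K
Mark C: refs=K null, marked=A C E H I J K
Mark B: refs=null, marked=A B C E H I J K
Mark F: refs=K C null, marked=A B C E F H I J K
Mark G: refs=null, marked=A B C E F G H I J K
Mark D: refs=J, marked=A B C D E F G H I J K
Unmarked (collected): (none)

Answer: A B C D E F G H I J K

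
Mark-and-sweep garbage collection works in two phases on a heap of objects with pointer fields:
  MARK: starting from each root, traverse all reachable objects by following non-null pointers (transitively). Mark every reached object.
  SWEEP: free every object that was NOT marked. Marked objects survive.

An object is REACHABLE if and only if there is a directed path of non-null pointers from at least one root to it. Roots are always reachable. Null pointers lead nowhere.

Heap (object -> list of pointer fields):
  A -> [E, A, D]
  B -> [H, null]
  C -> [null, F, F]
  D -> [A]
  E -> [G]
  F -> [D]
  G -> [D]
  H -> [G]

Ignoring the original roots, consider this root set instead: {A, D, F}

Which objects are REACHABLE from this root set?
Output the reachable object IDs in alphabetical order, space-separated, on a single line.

Answer: A D E F G

Derivation:
Roots: A D F
Mark A: refs=E A D, marked=A
Mark D: refs=A, marked=A D
Mark F: refs=D, marked=A D F
Mark E: refs=G, marked=A D E F
Mark G: refs=D, marked=A D E F G
Unmarked (collected): B C H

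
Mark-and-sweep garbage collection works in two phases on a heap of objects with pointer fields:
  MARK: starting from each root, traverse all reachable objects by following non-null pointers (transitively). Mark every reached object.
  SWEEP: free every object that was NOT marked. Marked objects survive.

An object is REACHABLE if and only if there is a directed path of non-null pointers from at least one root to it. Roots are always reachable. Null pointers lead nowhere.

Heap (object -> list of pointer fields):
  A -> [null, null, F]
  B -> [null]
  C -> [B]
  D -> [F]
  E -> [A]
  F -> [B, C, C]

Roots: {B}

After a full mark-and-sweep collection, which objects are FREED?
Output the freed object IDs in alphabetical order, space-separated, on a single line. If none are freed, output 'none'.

Answer: A C D E F

Derivation:
Roots: B
Mark B: refs=null, marked=B
Unmarked (collected): A C D E F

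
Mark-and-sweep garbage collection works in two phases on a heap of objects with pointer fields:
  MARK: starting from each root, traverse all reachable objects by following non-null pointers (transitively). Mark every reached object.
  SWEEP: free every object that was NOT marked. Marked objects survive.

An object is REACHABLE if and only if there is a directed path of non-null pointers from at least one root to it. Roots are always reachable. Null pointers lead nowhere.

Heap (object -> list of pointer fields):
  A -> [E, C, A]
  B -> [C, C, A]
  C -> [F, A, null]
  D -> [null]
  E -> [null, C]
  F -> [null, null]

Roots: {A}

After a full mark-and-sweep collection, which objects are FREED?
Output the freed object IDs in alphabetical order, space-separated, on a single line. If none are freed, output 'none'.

Roots: A
Mark A: refs=E C A, marked=A
Mark E: refs=null C, marked=A E
Mark C: refs=F A null, marked=A C E
Mark F: refs=null null, marked=A C E F
Unmarked (collected): B D

Answer: B D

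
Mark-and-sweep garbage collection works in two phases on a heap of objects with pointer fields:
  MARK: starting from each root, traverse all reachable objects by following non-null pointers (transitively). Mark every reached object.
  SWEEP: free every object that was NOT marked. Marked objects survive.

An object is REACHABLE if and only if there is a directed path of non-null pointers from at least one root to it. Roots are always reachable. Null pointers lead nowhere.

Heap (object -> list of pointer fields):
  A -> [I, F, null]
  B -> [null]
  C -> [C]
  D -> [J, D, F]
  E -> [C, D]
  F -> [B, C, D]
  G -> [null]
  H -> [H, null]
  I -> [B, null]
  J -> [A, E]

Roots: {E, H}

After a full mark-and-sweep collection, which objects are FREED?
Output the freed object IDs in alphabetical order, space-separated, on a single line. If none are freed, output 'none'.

Roots: E H
Mark E: refs=C D, marked=E
Mark H: refs=H null, marked=E H
Mark C: refs=C, marked=C E H
Mark D: refs=J D F, marked=C D E H
Mark J: refs=A E, marked=C D E H J
Mark F: refs=B C D, marked=C D E F H J
Mark A: refs=I F null, marked=A C D E F H J
Mark B: refs=null, marked=A B C D E F H J
Mark I: refs=B null, marked=A B C D E F H I J
Unmarked (collected): G

Answer: G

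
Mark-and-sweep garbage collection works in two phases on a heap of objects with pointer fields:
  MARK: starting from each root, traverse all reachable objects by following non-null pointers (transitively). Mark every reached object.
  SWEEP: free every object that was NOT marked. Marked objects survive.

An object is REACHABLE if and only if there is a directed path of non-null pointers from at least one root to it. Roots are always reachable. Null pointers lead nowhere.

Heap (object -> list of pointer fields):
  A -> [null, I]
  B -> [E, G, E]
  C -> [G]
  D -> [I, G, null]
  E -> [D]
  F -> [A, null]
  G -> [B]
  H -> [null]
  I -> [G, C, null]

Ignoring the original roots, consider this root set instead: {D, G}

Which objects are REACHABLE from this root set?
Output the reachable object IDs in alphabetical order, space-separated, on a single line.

Roots: D G
Mark D: refs=I G null, marked=D
Mark G: refs=B, marked=D G
Mark I: refs=G C null, marked=D G I
Mark B: refs=E G E, marked=B D G I
Mark C: refs=G, marked=B C D G I
Mark E: refs=D, marked=B C D E G I
Unmarked (collected): A F H

Answer: B C D E G I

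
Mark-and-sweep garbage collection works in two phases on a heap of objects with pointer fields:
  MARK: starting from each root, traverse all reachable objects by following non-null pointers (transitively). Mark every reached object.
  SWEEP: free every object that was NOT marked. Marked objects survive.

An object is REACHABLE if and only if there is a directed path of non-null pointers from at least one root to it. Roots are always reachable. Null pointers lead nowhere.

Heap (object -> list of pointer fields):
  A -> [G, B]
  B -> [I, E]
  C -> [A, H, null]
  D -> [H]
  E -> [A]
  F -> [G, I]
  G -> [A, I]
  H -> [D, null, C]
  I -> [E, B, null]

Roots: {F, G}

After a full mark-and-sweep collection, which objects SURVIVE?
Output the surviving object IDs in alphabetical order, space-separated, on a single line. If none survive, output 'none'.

Roots: F G
Mark F: refs=G I, marked=F
Mark G: refs=A I, marked=F G
Mark I: refs=E B null, marked=F G I
Mark A: refs=G B, marked=A F G I
Mark E: refs=A, marked=A E F G I
Mark B: refs=I E, marked=A B E F G I
Unmarked (collected): C D H

Answer: A B E F G I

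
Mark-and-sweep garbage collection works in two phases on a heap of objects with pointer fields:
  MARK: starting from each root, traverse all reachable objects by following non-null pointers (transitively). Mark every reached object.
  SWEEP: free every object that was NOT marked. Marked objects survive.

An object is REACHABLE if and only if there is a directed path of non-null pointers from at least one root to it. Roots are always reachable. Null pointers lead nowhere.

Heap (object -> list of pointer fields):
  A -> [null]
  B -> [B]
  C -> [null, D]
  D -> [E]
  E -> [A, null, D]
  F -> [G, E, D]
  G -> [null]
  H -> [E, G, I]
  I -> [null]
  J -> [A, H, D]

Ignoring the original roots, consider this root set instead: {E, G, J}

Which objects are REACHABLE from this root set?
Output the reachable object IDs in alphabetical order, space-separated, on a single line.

Answer: A D E G H I J

Derivation:
Roots: E G J
Mark E: refs=A null D, marked=E
Mark G: refs=null, marked=E G
Mark J: refs=A H D, marked=E G J
Mark A: refs=null, marked=A E G J
Mark D: refs=E, marked=A D E G J
Mark H: refs=E G I, marked=A D E G H J
Mark I: refs=null, marked=A D E G H I J
Unmarked (collected): B C F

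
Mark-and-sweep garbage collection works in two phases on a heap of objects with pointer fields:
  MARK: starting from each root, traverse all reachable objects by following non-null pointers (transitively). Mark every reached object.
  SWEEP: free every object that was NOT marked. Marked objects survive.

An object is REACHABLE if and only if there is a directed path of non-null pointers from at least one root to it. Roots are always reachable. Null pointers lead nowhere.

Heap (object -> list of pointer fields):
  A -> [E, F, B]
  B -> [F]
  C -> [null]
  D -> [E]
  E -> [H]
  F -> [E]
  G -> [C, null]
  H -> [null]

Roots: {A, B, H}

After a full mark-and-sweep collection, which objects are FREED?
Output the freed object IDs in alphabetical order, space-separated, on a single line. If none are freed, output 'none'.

Roots: A B H
Mark A: refs=E F B, marked=A
Mark B: refs=F, marked=A B
Mark H: refs=null, marked=A B H
Mark E: refs=H, marked=A B E H
Mark F: refs=E, marked=A B E F H
Unmarked (collected): C D G

Answer: C D G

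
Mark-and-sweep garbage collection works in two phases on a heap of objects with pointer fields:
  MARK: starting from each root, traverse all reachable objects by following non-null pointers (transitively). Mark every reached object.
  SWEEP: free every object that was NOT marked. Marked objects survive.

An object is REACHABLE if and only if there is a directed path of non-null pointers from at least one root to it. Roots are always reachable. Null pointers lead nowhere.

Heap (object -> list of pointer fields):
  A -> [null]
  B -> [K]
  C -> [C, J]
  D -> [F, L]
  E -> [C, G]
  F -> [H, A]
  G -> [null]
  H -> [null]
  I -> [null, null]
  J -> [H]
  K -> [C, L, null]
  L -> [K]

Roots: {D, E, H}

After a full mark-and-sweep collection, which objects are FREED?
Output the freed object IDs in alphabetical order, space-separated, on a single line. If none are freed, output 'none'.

Answer: B I

Derivation:
Roots: D E H
Mark D: refs=F L, marked=D
Mark E: refs=C G, marked=D E
Mark H: refs=null, marked=D E H
Mark F: refs=H A, marked=D E F H
Mark L: refs=K, marked=D E F H L
Mark C: refs=C J, marked=C D E F H L
Mark G: refs=null, marked=C D E F G H L
Mark A: refs=null, marked=A C D E F G H L
Mark K: refs=C L null, marked=A C D E F G H K L
Mark J: refs=H, marked=A C D E F G H J K L
Unmarked (collected): B I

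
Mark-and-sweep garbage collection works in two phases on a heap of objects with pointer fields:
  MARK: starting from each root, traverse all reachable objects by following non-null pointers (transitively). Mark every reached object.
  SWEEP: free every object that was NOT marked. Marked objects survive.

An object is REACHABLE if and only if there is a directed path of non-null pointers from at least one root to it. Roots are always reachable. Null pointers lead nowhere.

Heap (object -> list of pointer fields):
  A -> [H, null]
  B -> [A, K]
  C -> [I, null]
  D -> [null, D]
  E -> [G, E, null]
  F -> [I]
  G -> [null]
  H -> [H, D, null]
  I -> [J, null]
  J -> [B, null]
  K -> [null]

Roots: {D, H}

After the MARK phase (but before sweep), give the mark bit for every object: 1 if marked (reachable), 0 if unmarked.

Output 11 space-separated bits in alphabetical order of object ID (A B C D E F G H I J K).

Answer: 0 0 0 1 0 0 0 1 0 0 0

Derivation:
Roots: D H
Mark D: refs=null D, marked=D
Mark H: refs=H D null, marked=D H
Unmarked (collected): A B C E F G I J K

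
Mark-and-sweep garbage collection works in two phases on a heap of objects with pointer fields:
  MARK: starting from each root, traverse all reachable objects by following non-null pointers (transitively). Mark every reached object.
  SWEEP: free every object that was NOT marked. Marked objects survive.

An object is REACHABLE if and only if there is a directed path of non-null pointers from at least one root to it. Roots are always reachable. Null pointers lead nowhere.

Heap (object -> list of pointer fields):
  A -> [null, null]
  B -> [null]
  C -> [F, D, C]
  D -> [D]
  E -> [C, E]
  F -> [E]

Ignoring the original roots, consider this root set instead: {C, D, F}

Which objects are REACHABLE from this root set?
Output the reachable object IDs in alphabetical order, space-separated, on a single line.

Answer: C D E F

Derivation:
Roots: C D F
Mark C: refs=F D C, marked=C
Mark D: refs=D, marked=C D
Mark F: refs=E, marked=C D F
Mark E: refs=C E, marked=C D E F
Unmarked (collected): A B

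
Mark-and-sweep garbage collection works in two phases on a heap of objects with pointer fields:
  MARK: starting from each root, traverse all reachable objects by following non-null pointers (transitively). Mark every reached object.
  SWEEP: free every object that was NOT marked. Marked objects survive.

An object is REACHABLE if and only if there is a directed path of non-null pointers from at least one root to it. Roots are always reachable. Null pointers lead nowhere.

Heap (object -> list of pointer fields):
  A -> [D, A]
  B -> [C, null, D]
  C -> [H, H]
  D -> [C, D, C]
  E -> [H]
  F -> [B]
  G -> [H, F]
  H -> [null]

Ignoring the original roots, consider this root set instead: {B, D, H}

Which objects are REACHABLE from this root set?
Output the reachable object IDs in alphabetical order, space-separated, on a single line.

Answer: B C D H

Derivation:
Roots: B D H
Mark B: refs=C null D, marked=B
Mark D: refs=C D C, marked=B D
Mark H: refs=null, marked=B D H
Mark C: refs=H H, marked=B C D H
Unmarked (collected): A E F G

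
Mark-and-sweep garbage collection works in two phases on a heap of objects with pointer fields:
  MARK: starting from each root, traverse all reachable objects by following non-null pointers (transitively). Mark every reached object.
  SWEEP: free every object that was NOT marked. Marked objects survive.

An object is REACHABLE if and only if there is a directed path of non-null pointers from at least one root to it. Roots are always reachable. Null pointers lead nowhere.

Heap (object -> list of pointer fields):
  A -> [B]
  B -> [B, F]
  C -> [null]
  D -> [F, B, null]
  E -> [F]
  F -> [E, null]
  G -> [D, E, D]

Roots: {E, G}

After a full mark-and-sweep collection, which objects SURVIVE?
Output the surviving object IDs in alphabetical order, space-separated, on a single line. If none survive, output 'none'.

Roots: E G
Mark E: refs=F, marked=E
Mark G: refs=D E D, marked=E G
Mark F: refs=E null, marked=E F G
Mark D: refs=F B null, marked=D E F G
Mark B: refs=B F, marked=B D E F G
Unmarked (collected): A C

Answer: B D E F G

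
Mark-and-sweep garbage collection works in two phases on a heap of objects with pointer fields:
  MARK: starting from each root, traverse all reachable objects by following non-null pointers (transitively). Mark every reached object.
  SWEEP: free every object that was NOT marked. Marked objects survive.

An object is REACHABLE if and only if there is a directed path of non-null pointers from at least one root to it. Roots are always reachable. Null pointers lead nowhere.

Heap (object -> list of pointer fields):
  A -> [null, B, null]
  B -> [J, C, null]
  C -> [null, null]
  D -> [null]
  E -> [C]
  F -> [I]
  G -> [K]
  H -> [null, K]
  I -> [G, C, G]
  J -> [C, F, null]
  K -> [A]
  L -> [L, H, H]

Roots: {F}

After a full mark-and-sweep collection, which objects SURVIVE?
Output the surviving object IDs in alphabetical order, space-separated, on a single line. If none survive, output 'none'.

Roots: F
Mark F: refs=I, marked=F
Mark I: refs=G C G, marked=F I
Mark G: refs=K, marked=F G I
Mark C: refs=null null, marked=C F G I
Mark K: refs=A, marked=C F G I K
Mark A: refs=null B null, marked=A C F G I K
Mark B: refs=J C null, marked=A B C F G I K
Mark J: refs=C F null, marked=A B C F G I J K
Unmarked (collected): D E H L

Answer: A B C F G I J K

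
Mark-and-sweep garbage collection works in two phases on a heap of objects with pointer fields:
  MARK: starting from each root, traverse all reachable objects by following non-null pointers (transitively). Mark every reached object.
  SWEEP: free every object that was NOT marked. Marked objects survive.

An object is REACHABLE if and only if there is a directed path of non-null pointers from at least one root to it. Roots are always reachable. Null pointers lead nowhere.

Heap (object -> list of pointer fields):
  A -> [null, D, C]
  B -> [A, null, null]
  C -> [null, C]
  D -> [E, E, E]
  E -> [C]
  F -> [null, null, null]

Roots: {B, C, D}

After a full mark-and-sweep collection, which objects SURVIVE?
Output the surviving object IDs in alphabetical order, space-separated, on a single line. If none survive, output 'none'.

Answer: A B C D E

Derivation:
Roots: B C D
Mark B: refs=A null null, marked=B
Mark C: refs=null C, marked=B C
Mark D: refs=E E E, marked=B C D
Mark A: refs=null D C, marked=A B C D
Mark E: refs=C, marked=A B C D E
Unmarked (collected): F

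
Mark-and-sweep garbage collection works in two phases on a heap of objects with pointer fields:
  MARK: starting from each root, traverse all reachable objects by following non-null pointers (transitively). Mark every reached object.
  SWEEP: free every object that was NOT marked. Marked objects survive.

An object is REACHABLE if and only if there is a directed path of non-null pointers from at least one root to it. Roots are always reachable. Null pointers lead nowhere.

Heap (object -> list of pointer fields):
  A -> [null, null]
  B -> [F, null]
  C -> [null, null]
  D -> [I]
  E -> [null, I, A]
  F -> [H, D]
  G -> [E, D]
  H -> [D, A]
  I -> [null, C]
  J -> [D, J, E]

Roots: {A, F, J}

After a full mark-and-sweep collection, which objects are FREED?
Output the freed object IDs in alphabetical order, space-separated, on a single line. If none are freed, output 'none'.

Answer: B G

Derivation:
Roots: A F J
Mark A: refs=null null, marked=A
Mark F: refs=H D, marked=A F
Mark J: refs=D J E, marked=A F J
Mark H: refs=D A, marked=A F H J
Mark D: refs=I, marked=A D F H J
Mark E: refs=null I A, marked=A D E F H J
Mark I: refs=null C, marked=A D E F H I J
Mark C: refs=null null, marked=A C D E F H I J
Unmarked (collected): B G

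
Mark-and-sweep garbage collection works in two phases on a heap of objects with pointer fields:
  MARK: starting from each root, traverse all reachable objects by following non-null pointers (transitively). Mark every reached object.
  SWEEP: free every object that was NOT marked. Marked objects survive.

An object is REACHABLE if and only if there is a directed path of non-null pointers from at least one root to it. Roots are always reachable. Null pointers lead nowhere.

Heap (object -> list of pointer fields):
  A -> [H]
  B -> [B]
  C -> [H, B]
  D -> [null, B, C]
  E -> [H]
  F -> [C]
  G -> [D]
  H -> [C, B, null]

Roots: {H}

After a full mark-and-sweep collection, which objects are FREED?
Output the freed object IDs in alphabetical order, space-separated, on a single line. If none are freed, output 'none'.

Roots: H
Mark H: refs=C B null, marked=H
Mark C: refs=H B, marked=C H
Mark B: refs=B, marked=B C H
Unmarked (collected): A D E F G

Answer: A D E F G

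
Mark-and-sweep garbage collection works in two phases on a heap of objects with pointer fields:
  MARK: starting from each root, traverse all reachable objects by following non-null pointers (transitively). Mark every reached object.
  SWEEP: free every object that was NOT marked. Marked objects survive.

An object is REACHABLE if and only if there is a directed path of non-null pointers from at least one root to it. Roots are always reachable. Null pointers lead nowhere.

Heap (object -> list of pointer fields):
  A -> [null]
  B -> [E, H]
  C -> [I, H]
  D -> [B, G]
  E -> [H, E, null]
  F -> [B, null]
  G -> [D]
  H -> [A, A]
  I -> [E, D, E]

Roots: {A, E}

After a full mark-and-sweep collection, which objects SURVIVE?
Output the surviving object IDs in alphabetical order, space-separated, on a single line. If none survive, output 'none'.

Roots: A E
Mark A: refs=null, marked=A
Mark E: refs=H E null, marked=A E
Mark H: refs=A A, marked=A E H
Unmarked (collected): B C D F G I

Answer: A E H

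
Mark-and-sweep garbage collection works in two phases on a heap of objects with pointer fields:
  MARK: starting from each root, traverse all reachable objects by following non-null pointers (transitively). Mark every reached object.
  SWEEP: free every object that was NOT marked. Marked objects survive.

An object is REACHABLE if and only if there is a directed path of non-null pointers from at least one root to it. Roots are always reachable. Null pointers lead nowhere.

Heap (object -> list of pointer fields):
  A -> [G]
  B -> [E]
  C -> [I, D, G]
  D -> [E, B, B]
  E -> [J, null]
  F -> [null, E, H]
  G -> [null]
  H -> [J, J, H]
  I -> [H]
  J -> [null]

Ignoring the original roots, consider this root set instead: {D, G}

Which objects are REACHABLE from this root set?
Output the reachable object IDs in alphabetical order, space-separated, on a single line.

Answer: B D E G J

Derivation:
Roots: D G
Mark D: refs=E B B, marked=D
Mark G: refs=null, marked=D G
Mark E: refs=J null, marked=D E G
Mark B: refs=E, marked=B D E G
Mark J: refs=null, marked=B D E G J
Unmarked (collected): A C F H I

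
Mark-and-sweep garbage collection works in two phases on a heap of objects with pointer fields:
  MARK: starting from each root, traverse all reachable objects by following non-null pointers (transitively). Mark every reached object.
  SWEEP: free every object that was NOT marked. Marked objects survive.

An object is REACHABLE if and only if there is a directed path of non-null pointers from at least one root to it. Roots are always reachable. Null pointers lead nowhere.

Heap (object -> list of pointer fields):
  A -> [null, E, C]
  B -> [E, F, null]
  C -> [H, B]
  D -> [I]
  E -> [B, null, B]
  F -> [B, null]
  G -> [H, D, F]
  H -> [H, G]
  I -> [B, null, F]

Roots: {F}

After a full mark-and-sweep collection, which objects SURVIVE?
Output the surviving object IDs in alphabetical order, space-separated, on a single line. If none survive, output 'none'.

Roots: F
Mark F: refs=B null, marked=F
Mark B: refs=E F null, marked=B F
Mark E: refs=B null B, marked=B E F
Unmarked (collected): A C D G H I

Answer: B E F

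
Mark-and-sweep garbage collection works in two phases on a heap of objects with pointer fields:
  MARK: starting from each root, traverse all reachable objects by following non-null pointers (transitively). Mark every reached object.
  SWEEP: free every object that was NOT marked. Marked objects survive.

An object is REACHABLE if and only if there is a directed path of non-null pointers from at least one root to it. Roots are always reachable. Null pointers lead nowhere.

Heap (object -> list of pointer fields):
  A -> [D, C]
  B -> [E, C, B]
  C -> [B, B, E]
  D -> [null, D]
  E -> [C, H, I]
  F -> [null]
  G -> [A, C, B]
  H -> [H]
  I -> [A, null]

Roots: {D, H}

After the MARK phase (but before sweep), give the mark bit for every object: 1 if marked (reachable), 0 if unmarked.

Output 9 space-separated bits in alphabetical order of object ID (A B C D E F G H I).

Answer: 0 0 0 1 0 0 0 1 0

Derivation:
Roots: D H
Mark D: refs=null D, marked=D
Mark H: refs=H, marked=D H
Unmarked (collected): A B C E F G I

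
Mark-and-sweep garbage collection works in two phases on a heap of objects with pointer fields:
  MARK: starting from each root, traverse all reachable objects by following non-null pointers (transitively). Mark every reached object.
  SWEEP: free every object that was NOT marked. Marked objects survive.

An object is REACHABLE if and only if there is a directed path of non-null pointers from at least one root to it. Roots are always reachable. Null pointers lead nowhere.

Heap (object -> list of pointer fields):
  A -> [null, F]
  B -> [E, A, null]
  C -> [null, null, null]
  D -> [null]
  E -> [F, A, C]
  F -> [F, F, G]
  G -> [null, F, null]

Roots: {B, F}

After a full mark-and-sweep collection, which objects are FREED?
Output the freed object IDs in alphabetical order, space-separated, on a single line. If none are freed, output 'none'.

Answer: D

Derivation:
Roots: B F
Mark B: refs=E A null, marked=B
Mark F: refs=F F G, marked=B F
Mark E: refs=F A C, marked=B E F
Mark A: refs=null F, marked=A B E F
Mark G: refs=null F null, marked=A B E F G
Mark C: refs=null null null, marked=A B C E F G
Unmarked (collected): D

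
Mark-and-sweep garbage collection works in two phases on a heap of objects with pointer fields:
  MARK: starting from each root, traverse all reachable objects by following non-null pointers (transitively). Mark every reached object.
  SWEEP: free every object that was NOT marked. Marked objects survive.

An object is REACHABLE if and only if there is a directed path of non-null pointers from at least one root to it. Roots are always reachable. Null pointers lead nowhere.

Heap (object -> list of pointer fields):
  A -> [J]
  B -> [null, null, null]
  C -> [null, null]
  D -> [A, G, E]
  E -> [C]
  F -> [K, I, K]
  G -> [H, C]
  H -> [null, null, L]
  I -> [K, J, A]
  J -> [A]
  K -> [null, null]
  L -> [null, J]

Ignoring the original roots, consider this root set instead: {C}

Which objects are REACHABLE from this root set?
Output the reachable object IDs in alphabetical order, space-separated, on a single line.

Roots: C
Mark C: refs=null null, marked=C
Unmarked (collected): A B D E F G H I J K L

Answer: C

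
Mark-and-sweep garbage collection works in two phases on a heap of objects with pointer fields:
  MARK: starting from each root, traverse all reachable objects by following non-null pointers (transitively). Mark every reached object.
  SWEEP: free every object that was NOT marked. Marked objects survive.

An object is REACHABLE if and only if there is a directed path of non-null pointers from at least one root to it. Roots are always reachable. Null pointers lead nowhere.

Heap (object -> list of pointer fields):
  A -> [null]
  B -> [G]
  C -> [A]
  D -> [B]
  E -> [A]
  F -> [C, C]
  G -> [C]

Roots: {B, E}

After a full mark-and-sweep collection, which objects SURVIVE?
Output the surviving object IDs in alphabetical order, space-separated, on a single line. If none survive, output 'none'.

Roots: B E
Mark B: refs=G, marked=B
Mark E: refs=A, marked=B E
Mark G: refs=C, marked=B E G
Mark A: refs=null, marked=A B E G
Mark C: refs=A, marked=A B C E G
Unmarked (collected): D F

Answer: A B C E G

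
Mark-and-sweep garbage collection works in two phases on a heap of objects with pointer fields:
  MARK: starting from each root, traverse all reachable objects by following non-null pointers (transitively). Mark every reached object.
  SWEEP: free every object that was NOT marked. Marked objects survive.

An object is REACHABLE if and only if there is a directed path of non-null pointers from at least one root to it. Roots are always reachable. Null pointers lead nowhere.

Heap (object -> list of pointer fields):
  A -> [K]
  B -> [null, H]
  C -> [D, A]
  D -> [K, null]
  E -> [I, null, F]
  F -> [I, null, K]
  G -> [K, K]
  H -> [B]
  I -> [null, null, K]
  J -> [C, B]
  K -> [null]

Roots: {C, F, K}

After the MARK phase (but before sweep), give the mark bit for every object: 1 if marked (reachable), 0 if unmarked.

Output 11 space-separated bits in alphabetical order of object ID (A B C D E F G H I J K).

Answer: 1 0 1 1 0 1 0 0 1 0 1

Derivation:
Roots: C F K
Mark C: refs=D A, marked=C
Mark F: refs=I null K, marked=C F
Mark K: refs=null, marked=C F K
Mark D: refs=K null, marked=C D F K
Mark A: refs=K, marked=A C D F K
Mark I: refs=null null K, marked=A C D F I K
Unmarked (collected): B E G H J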